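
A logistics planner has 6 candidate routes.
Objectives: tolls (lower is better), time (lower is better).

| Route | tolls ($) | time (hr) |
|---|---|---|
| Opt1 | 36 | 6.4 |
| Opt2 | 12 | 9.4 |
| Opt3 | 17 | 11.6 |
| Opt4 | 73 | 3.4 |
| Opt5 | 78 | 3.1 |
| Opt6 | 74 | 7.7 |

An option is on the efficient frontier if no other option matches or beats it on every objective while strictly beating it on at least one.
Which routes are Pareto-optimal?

Opt1: not dominated.
Opt2: not dominated (best tolls).
Opt3: dominated by Opt2 (tolls 12≤17, time 9.4≤11.6).
Opt4: not dominated.
Opt5: not dominated (best time).
Opt6: dominated by Opt1 (tolls 36≤74, time 6.4≤7.7).

Opt1, Opt2, Opt4, Opt5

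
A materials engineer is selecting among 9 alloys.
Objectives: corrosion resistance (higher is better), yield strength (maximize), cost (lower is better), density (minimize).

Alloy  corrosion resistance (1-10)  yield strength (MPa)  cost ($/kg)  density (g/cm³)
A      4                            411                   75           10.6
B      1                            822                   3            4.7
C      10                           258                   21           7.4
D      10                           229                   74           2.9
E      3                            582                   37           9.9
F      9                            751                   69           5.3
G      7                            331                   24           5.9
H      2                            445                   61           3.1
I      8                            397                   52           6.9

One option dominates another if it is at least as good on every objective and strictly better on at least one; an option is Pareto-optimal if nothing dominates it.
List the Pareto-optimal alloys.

B, C, D, E, F, G, H, I

A: dominated by F (corrosion resistance 9≥4, yield strength 751≥411, cost 69≤75, density 5.3≤10.6).
B: not dominated (best yield strength).
C: not dominated.
D: not dominated (best density).
E: not dominated.
F: not dominated.
G: not dominated.
H: not dominated.
I: not dominated.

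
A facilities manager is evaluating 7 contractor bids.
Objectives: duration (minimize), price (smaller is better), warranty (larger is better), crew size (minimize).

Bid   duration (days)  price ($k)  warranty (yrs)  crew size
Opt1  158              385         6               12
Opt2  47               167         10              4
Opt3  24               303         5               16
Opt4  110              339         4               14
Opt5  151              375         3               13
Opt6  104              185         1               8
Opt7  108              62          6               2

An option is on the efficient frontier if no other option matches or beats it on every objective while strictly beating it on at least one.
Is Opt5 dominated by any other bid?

Yes

Opt2 vs Opt5: duration 47≤151, price 167≤375, warranty 10≥3, crew size 4≤13 — Opt2 is at least as good on every objective and strictly better on at least one, so Opt2 dominates Opt5.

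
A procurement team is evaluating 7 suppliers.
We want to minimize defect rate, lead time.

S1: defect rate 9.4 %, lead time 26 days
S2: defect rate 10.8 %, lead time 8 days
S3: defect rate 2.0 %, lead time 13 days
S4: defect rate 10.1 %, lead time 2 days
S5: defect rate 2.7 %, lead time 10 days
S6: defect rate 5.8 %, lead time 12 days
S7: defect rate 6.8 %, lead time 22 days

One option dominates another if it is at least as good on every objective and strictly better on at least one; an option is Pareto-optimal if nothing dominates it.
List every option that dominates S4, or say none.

S1: worse on lead time (26 vs 2).
S2: worse on defect rate (10.8 vs 10.1).
S3: worse on lead time (13 vs 2).
S5: worse on lead time (10 vs 2).
S6: worse on lead time (12 vs 2).
S7: worse on lead time (22 vs 2).
No option dominates S4.

none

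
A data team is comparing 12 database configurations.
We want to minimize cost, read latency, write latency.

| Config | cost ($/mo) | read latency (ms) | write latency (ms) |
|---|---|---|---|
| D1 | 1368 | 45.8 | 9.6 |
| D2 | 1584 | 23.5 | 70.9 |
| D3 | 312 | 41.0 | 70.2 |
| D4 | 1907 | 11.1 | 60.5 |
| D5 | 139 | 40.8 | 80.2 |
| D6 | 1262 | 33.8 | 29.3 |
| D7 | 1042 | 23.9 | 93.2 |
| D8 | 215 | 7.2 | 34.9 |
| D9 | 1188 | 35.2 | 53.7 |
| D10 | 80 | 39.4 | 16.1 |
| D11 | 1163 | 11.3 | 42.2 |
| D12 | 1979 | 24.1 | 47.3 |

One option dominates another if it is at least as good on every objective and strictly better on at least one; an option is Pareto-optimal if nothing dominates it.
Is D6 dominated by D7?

No

D7 vs D6: D7 is worse on write latency (93.2 vs 29.3), so it does not dominate D6.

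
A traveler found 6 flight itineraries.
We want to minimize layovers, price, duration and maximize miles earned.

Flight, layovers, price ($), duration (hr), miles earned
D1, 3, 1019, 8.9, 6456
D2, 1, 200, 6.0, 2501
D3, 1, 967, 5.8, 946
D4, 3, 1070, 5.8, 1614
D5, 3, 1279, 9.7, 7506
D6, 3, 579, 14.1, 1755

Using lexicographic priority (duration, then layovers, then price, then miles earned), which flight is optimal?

D3

First minimize duration: best is 5.8, kept {D3, D4}.
Then minimize layovers: best is 1, kept {D3}.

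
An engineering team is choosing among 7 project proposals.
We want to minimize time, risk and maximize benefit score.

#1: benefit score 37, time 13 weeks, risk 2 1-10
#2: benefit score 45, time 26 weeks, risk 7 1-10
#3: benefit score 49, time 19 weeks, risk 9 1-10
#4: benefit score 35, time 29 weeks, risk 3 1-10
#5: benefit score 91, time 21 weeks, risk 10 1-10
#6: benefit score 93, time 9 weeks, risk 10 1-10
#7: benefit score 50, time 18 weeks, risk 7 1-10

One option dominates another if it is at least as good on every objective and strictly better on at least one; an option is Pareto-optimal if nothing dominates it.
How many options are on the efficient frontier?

3

#1: not dominated (best risk).
#2: dominated by #7 (benefit score 50≥45, time 18≤26, risk 7≤7).
#3: dominated by #7 (benefit score 50≥49, time 18≤19, risk 7≤9).
#4: dominated by #1 (benefit score 37≥35, time 13≤29, risk 2≤3).
#5: dominated by #6 (benefit score 93≥91, time 9≤21, risk 10≤10).
#6: not dominated (best benefit score).
#7: not dominated.
Pareto-optimal: #1, #6, #7 → 3.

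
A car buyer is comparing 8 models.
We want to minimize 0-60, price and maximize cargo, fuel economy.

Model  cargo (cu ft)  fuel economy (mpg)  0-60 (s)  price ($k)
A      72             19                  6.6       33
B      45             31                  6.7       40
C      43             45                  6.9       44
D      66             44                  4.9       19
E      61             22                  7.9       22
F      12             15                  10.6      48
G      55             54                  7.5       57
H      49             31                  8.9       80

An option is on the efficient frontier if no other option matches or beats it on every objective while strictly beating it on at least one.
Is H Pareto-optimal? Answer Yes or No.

D vs H: cargo 66≥49, fuel economy 44≥31, 0-60 4.9≤8.9, price 19≤80 — D is at least as good on every objective and strictly better on at least one, so D dominates H.

No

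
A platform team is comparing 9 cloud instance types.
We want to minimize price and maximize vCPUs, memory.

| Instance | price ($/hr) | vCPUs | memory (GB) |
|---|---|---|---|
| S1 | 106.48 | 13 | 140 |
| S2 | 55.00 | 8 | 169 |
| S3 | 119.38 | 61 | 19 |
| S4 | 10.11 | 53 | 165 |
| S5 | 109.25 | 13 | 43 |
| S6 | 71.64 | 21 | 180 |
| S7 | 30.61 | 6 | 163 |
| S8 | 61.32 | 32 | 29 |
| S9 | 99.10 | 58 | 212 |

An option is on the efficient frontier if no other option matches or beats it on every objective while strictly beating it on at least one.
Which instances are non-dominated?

S2, S3, S4, S6, S9

S1: dominated by S4 (price 10.11≤106.48, vCPUs 53≥13, memory 165≥140).
S2: not dominated.
S3: not dominated (best vCPUs).
S4: not dominated (best price).
S5: dominated by S1 (price 106.48≤109.25, vCPUs 13≥13, memory 140≥43).
S6: not dominated.
S7: dominated by S4 (price 10.11≤30.61, vCPUs 53≥6, memory 165≥163).
S8: dominated by S4 (price 10.11≤61.32, vCPUs 53≥32, memory 165≥29).
S9: not dominated (best memory).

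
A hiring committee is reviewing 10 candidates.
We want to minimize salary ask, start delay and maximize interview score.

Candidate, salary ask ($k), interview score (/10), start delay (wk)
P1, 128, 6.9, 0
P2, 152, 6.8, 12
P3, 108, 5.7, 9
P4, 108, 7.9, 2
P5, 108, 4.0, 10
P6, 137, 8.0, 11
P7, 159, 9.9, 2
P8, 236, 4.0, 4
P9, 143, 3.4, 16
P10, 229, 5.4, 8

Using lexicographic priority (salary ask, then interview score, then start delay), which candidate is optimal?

First minimize salary ask: best is 108, kept {P3, P4, P5}.
Then maximize interview score: best is 7.9, kept {P4}.

P4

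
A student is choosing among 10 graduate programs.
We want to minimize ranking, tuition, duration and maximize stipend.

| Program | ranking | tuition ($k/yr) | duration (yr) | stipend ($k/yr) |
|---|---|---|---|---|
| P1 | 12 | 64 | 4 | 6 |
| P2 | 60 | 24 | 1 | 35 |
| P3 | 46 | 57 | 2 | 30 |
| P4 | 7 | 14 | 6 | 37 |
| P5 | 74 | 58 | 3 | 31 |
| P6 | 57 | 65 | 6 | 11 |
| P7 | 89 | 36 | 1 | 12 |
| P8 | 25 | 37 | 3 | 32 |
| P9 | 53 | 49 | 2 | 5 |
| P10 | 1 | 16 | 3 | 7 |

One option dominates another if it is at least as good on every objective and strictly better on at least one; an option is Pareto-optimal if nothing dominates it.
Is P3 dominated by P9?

P9 vs P3: P9 is worse on ranking (53 vs 46), so it does not dominate P3.

No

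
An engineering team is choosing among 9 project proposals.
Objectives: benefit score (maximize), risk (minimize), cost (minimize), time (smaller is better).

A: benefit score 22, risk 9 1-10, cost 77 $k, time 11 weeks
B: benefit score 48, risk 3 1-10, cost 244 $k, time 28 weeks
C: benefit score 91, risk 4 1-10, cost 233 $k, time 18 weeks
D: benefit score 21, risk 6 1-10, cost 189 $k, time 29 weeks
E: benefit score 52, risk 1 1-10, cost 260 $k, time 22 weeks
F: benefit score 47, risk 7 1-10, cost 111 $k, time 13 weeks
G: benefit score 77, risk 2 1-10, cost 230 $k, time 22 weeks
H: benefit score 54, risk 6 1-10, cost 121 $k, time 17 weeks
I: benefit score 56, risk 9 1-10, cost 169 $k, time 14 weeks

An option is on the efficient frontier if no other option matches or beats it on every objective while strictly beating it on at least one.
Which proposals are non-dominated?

A, C, E, F, G, H, I

A: not dominated (best cost).
B: dominated by G (benefit score 77≥48, risk 2≤3, cost 230≤244, time 22≤28).
C: not dominated (best benefit score).
D: dominated by H (benefit score 54≥21, risk 6≤6, cost 121≤189, time 17≤29).
E: not dominated (best risk).
F: not dominated.
G: not dominated.
H: not dominated.
I: not dominated.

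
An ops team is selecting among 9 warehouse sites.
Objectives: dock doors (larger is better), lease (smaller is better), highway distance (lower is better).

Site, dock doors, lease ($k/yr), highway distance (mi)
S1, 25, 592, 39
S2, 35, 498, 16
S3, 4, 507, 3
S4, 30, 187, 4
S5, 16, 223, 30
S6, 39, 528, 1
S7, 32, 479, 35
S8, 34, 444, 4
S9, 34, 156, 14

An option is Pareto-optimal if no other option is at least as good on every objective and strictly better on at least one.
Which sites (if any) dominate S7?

S8, S9

S8: dock doors 34≥32, lease 444≤479, highway distance 4≤35 — dominates S7.
S9: dock doors 34≥32, lease 156≤479, highway distance 14≤35 — dominates S7.
Others (S1, S2, S3, S4, S5, S6) are each worse than S7 on at least one objective.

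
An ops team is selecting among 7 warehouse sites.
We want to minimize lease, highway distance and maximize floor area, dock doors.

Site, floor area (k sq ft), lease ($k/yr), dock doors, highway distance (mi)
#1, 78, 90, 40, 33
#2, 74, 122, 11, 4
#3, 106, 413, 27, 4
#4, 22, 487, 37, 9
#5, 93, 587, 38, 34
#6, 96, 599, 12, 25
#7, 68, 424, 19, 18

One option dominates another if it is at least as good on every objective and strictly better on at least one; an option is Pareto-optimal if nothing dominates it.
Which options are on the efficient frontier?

#1, #2, #3, #4, #5

#1: not dominated (best lease).
#2: not dominated.
#3: not dominated (best floor area).
#4: not dominated.
#5: not dominated.
#6: dominated by #3 (floor area 106≥96, lease 413≤599, dock doors 27≥12, highway distance 4≤25).
#7: dominated by #3 (floor area 106≥68, lease 413≤424, dock doors 27≥19, highway distance 4≤18).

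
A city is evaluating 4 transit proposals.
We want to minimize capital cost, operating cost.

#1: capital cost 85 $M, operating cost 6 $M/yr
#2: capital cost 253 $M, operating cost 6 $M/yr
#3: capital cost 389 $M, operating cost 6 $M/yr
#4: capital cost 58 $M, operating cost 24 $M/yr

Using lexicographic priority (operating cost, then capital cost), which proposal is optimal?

First minimize operating cost: best is 6, kept {#1, #2, #3}.
Then minimize capital cost: best is 85, kept {#1}.

#1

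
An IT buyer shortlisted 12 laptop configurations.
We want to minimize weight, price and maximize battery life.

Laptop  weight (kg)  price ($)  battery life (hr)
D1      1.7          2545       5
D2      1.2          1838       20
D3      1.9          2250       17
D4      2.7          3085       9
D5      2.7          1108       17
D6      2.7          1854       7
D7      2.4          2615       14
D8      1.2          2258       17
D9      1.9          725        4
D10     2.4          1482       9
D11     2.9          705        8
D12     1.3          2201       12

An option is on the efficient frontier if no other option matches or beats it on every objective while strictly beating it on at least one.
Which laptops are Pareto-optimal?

D2, D5, D9, D10, D11

D1: dominated by D2 (weight 1.2≤1.7, price 1838≤2545, battery life 20≥5).
D2: not dominated (best battery life).
D3: dominated by D2 (weight 1.2≤1.9, price 1838≤2250, battery life 20≥17).
D4: dominated by D2 (weight 1.2≤2.7, price 1838≤3085, battery life 20≥9).
D5: not dominated.
D6: dominated by D2 (weight 1.2≤2.7, price 1838≤1854, battery life 20≥7).
D7: dominated by D2 (weight 1.2≤2.4, price 1838≤2615, battery life 20≥14).
D8: dominated by D2 (weight 1.2≤1.2, price 1838≤2258, battery life 20≥17).
D9: not dominated.
D10: not dominated.
D11: not dominated (best price).
D12: dominated by D2 (weight 1.2≤1.3, price 1838≤2201, battery life 20≥12).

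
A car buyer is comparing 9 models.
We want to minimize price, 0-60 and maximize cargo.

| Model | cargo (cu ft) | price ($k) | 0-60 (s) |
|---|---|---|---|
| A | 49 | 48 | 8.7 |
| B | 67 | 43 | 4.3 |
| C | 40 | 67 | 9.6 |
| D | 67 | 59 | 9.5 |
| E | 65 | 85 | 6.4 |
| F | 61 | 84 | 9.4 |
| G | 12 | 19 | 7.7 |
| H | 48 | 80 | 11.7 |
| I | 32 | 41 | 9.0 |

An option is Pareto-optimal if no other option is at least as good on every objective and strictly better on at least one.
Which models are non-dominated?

B, G, I

A: dominated by B (cargo 67≥49, price 43≤48, 0-60 4.3≤8.7).
B: not dominated (best 0-60).
C: dominated by A (cargo 49≥40, price 48≤67, 0-60 8.7≤9.6).
D: dominated by B (cargo 67≥67, price 43≤59, 0-60 4.3≤9.5).
E: dominated by B (cargo 67≥65, price 43≤85, 0-60 4.3≤6.4).
F: dominated by B (cargo 67≥61, price 43≤84, 0-60 4.3≤9.4).
G: not dominated (best price).
H: dominated by A (cargo 49≥48, price 48≤80, 0-60 8.7≤11.7).
I: not dominated.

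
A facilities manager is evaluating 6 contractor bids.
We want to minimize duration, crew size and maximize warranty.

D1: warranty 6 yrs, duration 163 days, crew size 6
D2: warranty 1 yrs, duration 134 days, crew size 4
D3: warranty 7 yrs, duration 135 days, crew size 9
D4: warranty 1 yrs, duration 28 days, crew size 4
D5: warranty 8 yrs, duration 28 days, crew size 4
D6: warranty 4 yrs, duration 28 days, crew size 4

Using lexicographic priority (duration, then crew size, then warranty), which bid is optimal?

D5

First minimize duration: best is 28, kept {D4, D5, D6}.
Then minimize crew size: best is 4, kept {D4, D5, D6}.
Then maximize warranty: best is 8, kept {D5}.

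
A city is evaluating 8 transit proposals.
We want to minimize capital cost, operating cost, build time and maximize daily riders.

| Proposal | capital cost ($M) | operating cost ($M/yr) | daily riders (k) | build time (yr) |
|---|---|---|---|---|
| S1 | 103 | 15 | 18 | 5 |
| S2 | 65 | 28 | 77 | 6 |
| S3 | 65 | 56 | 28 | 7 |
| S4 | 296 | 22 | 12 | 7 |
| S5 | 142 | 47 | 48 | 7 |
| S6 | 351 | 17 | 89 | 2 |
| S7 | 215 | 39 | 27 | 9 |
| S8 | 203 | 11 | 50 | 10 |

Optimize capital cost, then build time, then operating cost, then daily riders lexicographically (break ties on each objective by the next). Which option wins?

S2

First minimize capital cost: best is 65, kept {S2, S3}.
Then minimize build time: best is 6, kept {S2}.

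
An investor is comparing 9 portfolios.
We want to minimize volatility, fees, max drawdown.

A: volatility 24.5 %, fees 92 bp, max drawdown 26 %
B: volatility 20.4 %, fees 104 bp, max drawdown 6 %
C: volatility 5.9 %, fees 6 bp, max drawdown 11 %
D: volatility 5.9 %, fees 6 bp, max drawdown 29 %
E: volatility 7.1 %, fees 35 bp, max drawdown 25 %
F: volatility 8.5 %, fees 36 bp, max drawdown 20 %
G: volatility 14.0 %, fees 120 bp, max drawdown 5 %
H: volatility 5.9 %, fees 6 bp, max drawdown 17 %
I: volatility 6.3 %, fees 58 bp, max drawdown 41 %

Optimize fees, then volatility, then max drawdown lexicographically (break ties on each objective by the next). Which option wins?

First minimize fees: best is 6, kept {C, D, H}.
Then minimize volatility: best is 5.9, kept {C, D, H}.
Then minimize max drawdown: best is 11, kept {C}.

C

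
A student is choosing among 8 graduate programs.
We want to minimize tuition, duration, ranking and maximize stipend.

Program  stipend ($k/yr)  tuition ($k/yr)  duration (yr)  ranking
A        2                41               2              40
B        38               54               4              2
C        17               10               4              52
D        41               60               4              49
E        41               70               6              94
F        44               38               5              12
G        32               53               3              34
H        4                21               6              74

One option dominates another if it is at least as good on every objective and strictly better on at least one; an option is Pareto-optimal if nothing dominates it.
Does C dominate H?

C vs H: stipend 17≥4, tuition 10≤21, duration 4≤6, ranking 52≤74 — C is at least as good on every objective with at least one strict improvement.

Yes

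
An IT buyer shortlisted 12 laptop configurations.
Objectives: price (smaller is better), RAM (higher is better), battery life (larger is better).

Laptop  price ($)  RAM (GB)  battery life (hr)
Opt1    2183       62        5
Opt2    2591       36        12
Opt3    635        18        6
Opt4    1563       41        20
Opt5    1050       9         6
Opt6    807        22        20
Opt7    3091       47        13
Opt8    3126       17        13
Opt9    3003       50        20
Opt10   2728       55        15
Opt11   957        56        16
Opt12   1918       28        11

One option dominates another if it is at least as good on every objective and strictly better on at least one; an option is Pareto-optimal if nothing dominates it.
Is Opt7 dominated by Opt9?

Opt9 vs Opt7: price 3003≤3091, RAM 50≥47, battery life 20≥13 — Opt9 is at least as good on every objective with at least one strict improvement.

Yes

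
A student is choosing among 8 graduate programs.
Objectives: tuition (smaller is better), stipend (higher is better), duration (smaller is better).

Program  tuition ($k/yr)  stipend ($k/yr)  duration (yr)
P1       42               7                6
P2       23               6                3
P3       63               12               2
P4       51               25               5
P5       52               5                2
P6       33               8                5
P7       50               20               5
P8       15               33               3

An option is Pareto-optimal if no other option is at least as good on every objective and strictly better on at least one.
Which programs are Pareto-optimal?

P1: dominated by P6 (tuition 33≤42, stipend 8≥7, duration 5≤6).
P2: dominated by P8 (tuition 15≤23, stipend 33≥6, duration 3≤3).
P3: not dominated.
P4: dominated by P8 (tuition 15≤51, stipend 33≥25, duration 3≤5).
P5: not dominated.
P6: dominated by P8 (tuition 15≤33, stipend 33≥8, duration 3≤5).
P7: dominated by P8 (tuition 15≤50, stipend 33≥20, duration 3≤5).
P8: not dominated (best tuition).

P3, P5, P8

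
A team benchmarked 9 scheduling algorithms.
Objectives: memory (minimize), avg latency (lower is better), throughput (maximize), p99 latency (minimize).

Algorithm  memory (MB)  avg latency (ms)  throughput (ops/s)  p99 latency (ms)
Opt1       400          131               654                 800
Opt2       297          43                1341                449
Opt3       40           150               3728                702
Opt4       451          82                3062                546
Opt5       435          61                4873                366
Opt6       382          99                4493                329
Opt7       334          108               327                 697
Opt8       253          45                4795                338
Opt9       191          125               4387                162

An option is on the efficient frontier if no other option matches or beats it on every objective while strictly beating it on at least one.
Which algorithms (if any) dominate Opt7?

Opt2, Opt8

Opt2: memory 297≤334, avg latency 43≤108, throughput 1341≥327, p99 latency 449≤697 — dominates Opt7.
Opt8: memory 253≤334, avg latency 45≤108, throughput 4795≥327, p99 latency 338≤697 — dominates Opt7.
Others (Opt1, Opt3, Opt4, Opt5, Opt6, Opt9) are each worse than Opt7 on at least one objective.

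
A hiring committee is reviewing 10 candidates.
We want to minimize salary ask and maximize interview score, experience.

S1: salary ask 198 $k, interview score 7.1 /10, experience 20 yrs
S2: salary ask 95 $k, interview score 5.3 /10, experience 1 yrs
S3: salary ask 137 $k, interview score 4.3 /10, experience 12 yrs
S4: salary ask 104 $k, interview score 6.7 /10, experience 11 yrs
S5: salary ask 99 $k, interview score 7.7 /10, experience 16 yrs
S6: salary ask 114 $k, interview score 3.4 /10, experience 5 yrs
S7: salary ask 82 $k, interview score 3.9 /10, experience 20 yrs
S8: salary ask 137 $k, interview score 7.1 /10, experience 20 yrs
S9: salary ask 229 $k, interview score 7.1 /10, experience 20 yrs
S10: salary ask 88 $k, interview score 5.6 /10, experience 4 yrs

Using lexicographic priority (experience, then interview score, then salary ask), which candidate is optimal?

First maximize experience: best is 20, kept {S1, S7, S8, S9}.
Then maximize interview score: best is 7.1, kept {S1, S8, S9}.
Then minimize salary ask: best is 137, kept {S8}.

S8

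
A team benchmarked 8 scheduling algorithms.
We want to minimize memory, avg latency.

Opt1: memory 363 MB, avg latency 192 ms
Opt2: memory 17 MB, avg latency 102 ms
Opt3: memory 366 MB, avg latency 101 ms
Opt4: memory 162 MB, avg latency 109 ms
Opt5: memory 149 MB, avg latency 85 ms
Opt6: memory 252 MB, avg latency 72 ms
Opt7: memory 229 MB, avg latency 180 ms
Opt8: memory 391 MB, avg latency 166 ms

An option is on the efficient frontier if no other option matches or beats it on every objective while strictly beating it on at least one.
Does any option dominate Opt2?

No

Opt1: worse on memory (363 vs 17).
Opt3: worse on memory (366 vs 17).
Opt4: worse on memory (162 vs 17).
Opt5: worse on memory (149 vs 17).
Opt6: worse on memory (252 vs 17).
Opt7: worse on memory (229 vs 17).
Opt8: worse on memory (391 vs 17).
No option is at least as good as Opt2 on every objective and strictly better on one.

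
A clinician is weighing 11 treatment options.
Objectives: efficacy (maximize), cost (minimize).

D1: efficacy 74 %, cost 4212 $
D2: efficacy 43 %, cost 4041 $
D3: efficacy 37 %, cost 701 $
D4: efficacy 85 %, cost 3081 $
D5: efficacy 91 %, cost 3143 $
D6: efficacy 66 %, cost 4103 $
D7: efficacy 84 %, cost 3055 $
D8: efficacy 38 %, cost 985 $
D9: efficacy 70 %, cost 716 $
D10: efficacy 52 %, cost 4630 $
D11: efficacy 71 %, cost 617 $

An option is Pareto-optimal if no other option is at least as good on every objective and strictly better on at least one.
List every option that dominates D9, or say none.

D11

D11: efficacy 71≥70, cost 617≤716 — dominates D9.
Others (D1, D2, D3, D4, D5, D6, D7, D8, D10) are each worse than D9 on at least one objective.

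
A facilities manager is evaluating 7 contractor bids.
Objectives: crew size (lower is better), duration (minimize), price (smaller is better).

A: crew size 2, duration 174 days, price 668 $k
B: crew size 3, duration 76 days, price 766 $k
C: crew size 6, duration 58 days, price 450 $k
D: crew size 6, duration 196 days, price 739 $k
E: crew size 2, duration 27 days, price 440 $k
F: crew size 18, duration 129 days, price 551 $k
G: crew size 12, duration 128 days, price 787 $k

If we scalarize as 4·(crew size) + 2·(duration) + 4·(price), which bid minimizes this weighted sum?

E

A: 4·2 + 2·174 + 4·668 = 3028
B: 4·3 + 2·76 + 4·766 = 3228
C: 4·6 + 2·58 + 4·450 = 1940
D: 4·6 + 2·196 + 4·739 = 3372
E: 4·2 + 2·27 + 4·440 = 1822
F: 4·18 + 2·129 + 4·551 = 2534
G: 4·12 + 2·128 + 4·787 = 3452
Lowest: E at 1822.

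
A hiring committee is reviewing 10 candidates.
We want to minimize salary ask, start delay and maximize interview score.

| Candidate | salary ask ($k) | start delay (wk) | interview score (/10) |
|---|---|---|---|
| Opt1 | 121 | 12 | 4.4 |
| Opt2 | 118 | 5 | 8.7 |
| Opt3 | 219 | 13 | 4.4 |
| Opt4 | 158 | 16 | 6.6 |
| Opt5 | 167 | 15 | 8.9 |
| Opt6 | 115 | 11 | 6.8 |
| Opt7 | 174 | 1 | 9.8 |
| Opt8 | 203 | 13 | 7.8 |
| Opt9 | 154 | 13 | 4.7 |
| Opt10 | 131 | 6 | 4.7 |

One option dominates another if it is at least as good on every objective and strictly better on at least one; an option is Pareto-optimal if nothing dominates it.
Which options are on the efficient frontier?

Opt1: dominated by Opt2 (salary ask 118≤121, start delay 5≤12, interview score 8.7≥4.4).
Opt2: not dominated.
Opt3: dominated by Opt1 (salary ask 121≤219, start delay 12≤13, interview score 4.4≥4.4).
Opt4: dominated by Opt2 (salary ask 118≤158, start delay 5≤16, interview score 8.7≥6.6).
Opt5: not dominated.
Opt6: not dominated (best salary ask).
Opt7: not dominated (best start delay).
Opt8: dominated by Opt2 (salary ask 118≤203, start delay 5≤13, interview score 8.7≥7.8).
Opt9: dominated by Opt2 (salary ask 118≤154, start delay 5≤13, interview score 8.7≥4.7).
Opt10: dominated by Opt2 (salary ask 118≤131, start delay 5≤6, interview score 8.7≥4.7).

Opt2, Opt5, Opt6, Opt7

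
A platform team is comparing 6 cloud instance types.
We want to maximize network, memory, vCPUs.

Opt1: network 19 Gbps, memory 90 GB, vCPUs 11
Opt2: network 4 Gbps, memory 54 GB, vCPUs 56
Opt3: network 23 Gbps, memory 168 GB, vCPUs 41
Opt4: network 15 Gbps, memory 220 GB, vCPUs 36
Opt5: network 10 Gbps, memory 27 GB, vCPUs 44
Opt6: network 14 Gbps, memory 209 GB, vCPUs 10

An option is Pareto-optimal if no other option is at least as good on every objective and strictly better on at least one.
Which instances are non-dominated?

Opt1: dominated by Opt3 (network 23≥19, memory 168≥90, vCPUs 41≥11).
Opt2: not dominated (best vCPUs).
Opt3: not dominated (best network).
Opt4: not dominated (best memory).
Opt5: not dominated.
Opt6: dominated by Opt4 (network 15≥14, memory 220≥209, vCPUs 36≥10).

Opt2, Opt3, Opt4, Opt5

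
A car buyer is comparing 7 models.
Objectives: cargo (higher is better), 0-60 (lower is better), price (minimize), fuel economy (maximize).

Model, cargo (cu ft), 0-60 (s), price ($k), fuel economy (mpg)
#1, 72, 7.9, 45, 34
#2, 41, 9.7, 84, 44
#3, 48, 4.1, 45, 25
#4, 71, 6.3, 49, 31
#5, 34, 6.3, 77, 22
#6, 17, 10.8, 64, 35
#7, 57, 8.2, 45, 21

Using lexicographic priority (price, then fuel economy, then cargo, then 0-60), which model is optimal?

#1

First minimize price: best is 45, kept {#1, #3, #7}.
Then maximize fuel economy: best is 34, kept {#1}.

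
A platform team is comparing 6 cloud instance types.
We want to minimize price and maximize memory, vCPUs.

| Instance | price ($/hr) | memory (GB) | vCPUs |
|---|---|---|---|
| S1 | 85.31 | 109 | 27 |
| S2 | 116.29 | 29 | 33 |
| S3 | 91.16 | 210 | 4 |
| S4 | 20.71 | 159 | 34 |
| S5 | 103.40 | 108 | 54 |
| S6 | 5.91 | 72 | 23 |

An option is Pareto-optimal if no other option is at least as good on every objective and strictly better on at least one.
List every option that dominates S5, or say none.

S1: worse on vCPUs (27 vs 54).
S2: worse on price (116.29 vs 103.40).
S3: worse on vCPUs (4 vs 54).
S4: worse on vCPUs (34 vs 54).
S6: worse on memory (72 vs 108).
No option dominates S5.

none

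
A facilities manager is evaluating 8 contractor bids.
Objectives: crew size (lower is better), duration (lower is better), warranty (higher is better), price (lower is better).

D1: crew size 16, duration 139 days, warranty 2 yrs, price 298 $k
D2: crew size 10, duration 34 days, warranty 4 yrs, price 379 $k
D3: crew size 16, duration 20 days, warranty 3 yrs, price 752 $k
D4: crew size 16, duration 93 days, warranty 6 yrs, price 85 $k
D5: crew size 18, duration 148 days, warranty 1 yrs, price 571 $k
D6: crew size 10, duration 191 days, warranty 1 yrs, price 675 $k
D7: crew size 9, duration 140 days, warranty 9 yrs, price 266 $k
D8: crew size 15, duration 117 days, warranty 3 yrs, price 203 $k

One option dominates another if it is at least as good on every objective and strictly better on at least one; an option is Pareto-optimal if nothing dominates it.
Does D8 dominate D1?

Yes

D8 vs D1: crew size 15≤16, duration 117≤139, warranty 3≥2, price 203≤298 — D8 is at least as good on every objective with at least one strict improvement.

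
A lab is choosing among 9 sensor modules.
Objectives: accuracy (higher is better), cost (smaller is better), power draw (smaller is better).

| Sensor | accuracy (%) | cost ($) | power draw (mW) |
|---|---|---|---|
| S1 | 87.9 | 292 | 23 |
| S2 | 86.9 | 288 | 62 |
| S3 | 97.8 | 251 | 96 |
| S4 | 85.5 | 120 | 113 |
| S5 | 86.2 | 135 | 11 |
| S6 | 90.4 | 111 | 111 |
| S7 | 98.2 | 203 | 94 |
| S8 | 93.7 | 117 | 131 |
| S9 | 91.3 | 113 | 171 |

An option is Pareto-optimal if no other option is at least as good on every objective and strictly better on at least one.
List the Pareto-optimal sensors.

S1: not dominated.
S2: not dominated.
S3: dominated by S7 (accuracy 98.2≥97.8, cost 203≤251, power draw 94≤96).
S4: dominated by S6 (accuracy 90.4≥85.5, cost 111≤120, power draw 111≤113).
S5: not dominated (best power draw).
S6: not dominated (best cost).
S7: not dominated (best accuracy).
S8: not dominated.
S9: not dominated.

S1, S2, S5, S6, S7, S8, S9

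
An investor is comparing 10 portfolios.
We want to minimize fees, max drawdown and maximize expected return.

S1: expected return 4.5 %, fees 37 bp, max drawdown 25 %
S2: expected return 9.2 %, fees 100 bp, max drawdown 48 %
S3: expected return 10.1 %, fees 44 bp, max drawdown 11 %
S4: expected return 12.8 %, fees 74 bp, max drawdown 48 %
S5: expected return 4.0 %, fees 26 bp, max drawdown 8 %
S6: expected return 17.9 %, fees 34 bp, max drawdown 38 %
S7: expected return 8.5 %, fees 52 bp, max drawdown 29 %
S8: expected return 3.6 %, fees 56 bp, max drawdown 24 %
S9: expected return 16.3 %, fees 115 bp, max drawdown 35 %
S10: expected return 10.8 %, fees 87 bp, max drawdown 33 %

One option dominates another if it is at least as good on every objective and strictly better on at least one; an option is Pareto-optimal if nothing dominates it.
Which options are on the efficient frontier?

S1: not dominated.
S2: dominated by S3 (expected return 10.1≥9.2, fees 44≤100, max drawdown 11≤48).
S3: not dominated.
S4: dominated by S6 (expected return 17.9≥12.8, fees 34≤74, max drawdown 38≤48).
S5: not dominated (best fees).
S6: not dominated (best expected return).
S7: dominated by S3 (expected return 10.1≥8.5, fees 44≤52, max drawdown 11≤29).
S8: dominated by S3 (expected return 10.1≥3.6, fees 44≤56, max drawdown 11≤24).
S9: not dominated.
S10: not dominated.

S1, S3, S5, S6, S9, S10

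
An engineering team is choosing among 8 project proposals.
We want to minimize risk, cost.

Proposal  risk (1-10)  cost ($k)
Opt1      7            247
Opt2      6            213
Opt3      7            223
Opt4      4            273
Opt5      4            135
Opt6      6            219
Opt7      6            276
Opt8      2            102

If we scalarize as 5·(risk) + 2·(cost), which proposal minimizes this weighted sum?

Opt8

Opt1: 5·7 + 2·247 = 529
Opt2: 5·6 + 2·213 = 456
Opt3: 5·7 + 2·223 = 481
Opt4: 5·4 + 2·273 = 566
Opt5: 5·4 + 2·135 = 290
Opt6: 5·6 + 2·219 = 468
Opt7: 5·6 + 2·276 = 582
Opt8: 5·2 + 2·102 = 214
Lowest: Opt8 at 214.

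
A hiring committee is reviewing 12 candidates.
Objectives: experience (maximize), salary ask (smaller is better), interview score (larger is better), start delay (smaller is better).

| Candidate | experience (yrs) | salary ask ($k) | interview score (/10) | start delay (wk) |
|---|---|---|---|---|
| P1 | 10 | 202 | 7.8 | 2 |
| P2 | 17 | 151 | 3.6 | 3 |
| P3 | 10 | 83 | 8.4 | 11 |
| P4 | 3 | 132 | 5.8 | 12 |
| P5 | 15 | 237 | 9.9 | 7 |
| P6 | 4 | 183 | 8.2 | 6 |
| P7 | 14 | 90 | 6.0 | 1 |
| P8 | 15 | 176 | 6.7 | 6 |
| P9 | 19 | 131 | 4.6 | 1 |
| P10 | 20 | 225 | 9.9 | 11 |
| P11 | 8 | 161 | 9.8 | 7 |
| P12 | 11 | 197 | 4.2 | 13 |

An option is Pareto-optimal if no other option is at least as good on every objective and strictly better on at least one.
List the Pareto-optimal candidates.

P1: not dominated.
P2: dominated by P9 (experience 19≥17, salary ask 131≤151, interview score 4.6≥3.6, start delay 1≤3).
P3: not dominated (best salary ask).
P4: dominated by P3 (experience 10≥3, salary ask 83≤132, interview score 8.4≥5.8, start delay 11≤12).
P5: not dominated.
P6: not dominated.
P7: not dominated.
P8: not dominated.
P9: not dominated.
P10: not dominated (best experience).
P11: not dominated.
P12: dominated by P7 (experience 14≥11, salary ask 90≤197, interview score 6.0≥4.2, start delay 1≤13).

P1, P3, P5, P6, P7, P8, P9, P10, P11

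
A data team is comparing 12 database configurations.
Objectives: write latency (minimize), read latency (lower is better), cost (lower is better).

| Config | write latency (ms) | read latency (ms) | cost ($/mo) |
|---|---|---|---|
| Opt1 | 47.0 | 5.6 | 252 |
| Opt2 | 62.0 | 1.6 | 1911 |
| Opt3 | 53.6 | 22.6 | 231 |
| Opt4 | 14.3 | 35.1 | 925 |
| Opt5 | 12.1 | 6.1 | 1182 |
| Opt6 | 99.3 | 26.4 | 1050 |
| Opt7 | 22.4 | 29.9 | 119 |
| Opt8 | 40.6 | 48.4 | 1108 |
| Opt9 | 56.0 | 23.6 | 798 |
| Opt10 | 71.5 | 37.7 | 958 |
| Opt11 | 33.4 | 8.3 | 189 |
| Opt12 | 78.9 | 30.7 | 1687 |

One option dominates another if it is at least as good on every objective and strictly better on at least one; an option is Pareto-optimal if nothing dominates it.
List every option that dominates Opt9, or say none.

Opt1, Opt3, Opt11

Opt1: write latency 47.0≤56.0, read latency 5.6≤23.6, cost 252≤798 — dominates Opt9.
Opt3: write latency 53.6≤56.0, read latency 22.6≤23.6, cost 231≤798 — dominates Opt9.
Opt11: write latency 33.4≤56.0, read latency 8.3≤23.6, cost 189≤798 — dominates Opt9.
Others (Opt2, Opt4, Opt5, Opt6, Opt7, Opt8, Opt10, Opt12) are each worse than Opt9 on at least one objective.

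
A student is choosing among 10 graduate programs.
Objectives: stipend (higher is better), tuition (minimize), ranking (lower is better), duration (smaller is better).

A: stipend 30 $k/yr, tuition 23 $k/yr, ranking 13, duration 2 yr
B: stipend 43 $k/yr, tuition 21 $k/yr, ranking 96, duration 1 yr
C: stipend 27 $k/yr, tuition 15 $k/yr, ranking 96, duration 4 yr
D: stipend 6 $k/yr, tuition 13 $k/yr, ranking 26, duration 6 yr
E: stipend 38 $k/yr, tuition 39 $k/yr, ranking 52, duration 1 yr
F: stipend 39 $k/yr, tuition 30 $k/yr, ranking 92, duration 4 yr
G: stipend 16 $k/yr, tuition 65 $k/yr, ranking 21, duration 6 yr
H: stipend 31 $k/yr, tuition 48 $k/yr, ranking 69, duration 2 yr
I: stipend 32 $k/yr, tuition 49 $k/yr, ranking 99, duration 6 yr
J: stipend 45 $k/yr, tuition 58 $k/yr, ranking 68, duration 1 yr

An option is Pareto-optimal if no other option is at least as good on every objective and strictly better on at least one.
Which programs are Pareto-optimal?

A, B, C, D, E, F, J

A: not dominated (best ranking).
B: not dominated.
C: not dominated.
D: not dominated (best tuition).
E: not dominated.
F: not dominated.
G: dominated by A (stipend 30≥16, tuition 23≤65, ranking 13≤21, duration 2≤6).
H: dominated by E (stipend 38≥31, tuition 39≤48, ranking 52≤69, duration 1≤2).
I: dominated by B (stipend 43≥32, tuition 21≤49, ranking 96≤99, duration 1≤6).
J: not dominated (best stipend).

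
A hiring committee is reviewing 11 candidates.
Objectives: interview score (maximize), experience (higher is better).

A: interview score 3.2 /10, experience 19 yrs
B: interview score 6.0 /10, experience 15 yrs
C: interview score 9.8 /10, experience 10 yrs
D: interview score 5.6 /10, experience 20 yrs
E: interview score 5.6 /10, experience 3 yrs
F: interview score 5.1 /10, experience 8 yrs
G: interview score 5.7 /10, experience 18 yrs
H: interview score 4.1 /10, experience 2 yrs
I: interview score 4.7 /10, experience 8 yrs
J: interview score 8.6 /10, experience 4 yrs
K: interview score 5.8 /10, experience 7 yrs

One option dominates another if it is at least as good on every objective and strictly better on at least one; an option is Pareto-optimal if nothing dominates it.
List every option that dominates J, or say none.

C: interview score 9.8≥8.6, experience 10≥4 — dominates J.
Others (A, B, D, E, F, G, H, I, K) are each worse than J on at least one objective.

C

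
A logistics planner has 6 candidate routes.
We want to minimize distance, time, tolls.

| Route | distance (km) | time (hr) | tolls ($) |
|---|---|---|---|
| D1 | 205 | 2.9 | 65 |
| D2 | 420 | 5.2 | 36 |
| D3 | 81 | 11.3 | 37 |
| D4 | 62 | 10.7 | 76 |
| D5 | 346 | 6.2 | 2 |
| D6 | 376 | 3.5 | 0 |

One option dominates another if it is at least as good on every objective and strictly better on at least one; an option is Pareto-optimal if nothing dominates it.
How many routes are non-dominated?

D1: not dominated (best time).
D2: dominated by D6 (distance 376≤420, time 3.5≤5.2, tolls 0≤36).
D3: not dominated.
D4: not dominated (best distance).
D5: not dominated.
D6: not dominated (best tolls).
Pareto-optimal: D1, D3, D4, D5, D6 → 5.

5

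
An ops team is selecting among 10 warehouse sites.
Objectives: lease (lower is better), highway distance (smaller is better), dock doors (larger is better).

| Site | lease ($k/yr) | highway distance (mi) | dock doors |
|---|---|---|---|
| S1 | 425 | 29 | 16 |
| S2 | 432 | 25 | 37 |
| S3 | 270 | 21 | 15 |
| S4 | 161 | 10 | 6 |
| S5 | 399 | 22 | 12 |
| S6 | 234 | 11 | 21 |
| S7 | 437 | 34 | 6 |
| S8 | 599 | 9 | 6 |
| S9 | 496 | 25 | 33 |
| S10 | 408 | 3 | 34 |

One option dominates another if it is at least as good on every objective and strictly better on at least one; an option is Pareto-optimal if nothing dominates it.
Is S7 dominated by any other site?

Yes

S1 vs S7: lease 425≤437, highway distance 29≤34, dock doors 16≥6 — S1 is at least as good on every objective and strictly better on at least one, so S1 dominates S7.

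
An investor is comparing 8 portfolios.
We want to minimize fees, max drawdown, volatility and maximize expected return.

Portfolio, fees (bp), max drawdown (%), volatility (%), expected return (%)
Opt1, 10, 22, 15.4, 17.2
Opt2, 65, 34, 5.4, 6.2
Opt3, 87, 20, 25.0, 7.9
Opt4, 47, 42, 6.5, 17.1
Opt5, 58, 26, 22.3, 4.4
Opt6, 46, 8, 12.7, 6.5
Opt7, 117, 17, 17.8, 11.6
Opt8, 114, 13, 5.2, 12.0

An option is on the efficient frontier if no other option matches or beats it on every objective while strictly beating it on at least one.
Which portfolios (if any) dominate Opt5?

Opt1: fees 10≤58, max drawdown 22≤26, volatility 15.4≤22.3, expected return 17.2≥4.4 — dominates Opt5.
Opt6: fees 46≤58, max drawdown 8≤26, volatility 12.7≤22.3, expected return 6.5≥4.4 — dominates Opt5.
Others (Opt2, Opt3, Opt4, Opt7, Opt8) are each worse than Opt5 on at least one objective.

Opt1, Opt6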